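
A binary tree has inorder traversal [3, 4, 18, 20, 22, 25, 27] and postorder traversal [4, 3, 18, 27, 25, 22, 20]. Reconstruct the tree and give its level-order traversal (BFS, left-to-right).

Inorder:   [3, 4, 18, 20, 22, 25, 27]
Postorder: [4, 3, 18, 27, 25, 22, 20]
Algorithm: postorder visits root last, so walk postorder right-to-left;
each value is the root of the current inorder slice — split it at that
value, recurse on the right subtree first, then the left.
Recursive splits:
  root=20; inorder splits into left=[3, 4, 18], right=[22, 25, 27]
  root=22; inorder splits into left=[], right=[25, 27]
  root=25; inorder splits into left=[], right=[27]
  root=27; inorder splits into left=[], right=[]
  root=18; inorder splits into left=[3, 4], right=[]
  root=3; inorder splits into left=[], right=[4]
  root=4; inorder splits into left=[], right=[]
Reconstructed level-order: [20, 18, 22, 3, 25, 4, 27]


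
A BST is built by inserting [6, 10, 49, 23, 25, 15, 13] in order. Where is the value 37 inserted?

Starting tree (level order): [6, None, 10, None, 49, 23, None, 15, 25, 13]
Insertion path: 6 -> 10 -> 49 -> 23 -> 25
Result: insert 37 as right child of 25
Final tree (level order): [6, None, 10, None, 49, 23, None, 15, 25, 13, None, None, 37]


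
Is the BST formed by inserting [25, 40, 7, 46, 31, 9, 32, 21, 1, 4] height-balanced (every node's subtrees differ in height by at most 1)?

Tree (level-order array): [25, 7, 40, 1, 9, 31, 46, None, 4, None, 21, None, 32]
Definition: a tree is height-balanced if, at every node, |h(left) - h(right)| <= 1 (empty subtree has height -1).
Bottom-up per-node check:
  node 4: h_left=-1, h_right=-1, diff=0 [OK], height=0
  node 1: h_left=-1, h_right=0, diff=1 [OK], height=1
  node 21: h_left=-1, h_right=-1, diff=0 [OK], height=0
  node 9: h_left=-1, h_right=0, diff=1 [OK], height=1
  node 7: h_left=1, h_right=1, diff=0 [OK], height=2
  node 32: h_left=-1, h_right=-1, diff=0 [OK], height=0
  node 31: h_left=-1, h_right=0, diff=1 [OK], height=1
  node 46: h_left=-1, h_right=-1, diff=0 [OK], height=0
  node 40: h_left=1, h_right=0, diff=1 [OK], height=2
  node 25: h_left=2, h_right=2, diff=0 [OK], height=3
All nodes satisfy the balance condition.
Result: Balanced


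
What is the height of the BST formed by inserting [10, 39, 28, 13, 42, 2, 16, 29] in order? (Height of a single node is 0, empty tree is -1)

Insertion order: [10, 39, 28, 13, 42, 2, 16, 29]
Tree (level-order array): [10, 2, 39, None, None, 28, 42, 13, 29, None, None, None, 16]
Compute height bottom-up (empty subtree = -1):
  height(2) = 1 + max(-1, -1) = 0
  height(16) = 1 + max(-1, -1) = 0
  height(13) = 1 + max(-1, 0) = 1
  height(29) = 1 + max(-1, -1) = 0
  height(28) = 1 + max(1, 0) = 2
  height(42) = 1 + max(-1, -1) = 0
  height(39) = 1 + max(2, 0) = 3
  height(10) = 1 + max(0, 3) = 4
Height = 4


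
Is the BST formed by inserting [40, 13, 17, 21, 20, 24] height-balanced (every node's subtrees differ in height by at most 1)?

Tree (level-order array): [40, 13, None, None, 17, None, 21, 20, 24]
Definition: a tree is height-balanced if, at every node, |h(left) - h(right)| <= 1 (empty subtree has height -1).
Bottom-up per-node check:
  node 20: h_left=-1, h_right=-1, diff=0 [OK], height=0
  node 24: h_left=-1, h_right=-1, diff=0 [OK], height=0
  node 21: h_left=0, h_right=0, diff=0 [OK], height=1
  node 17: h_left=-1, h_right=1, diff=2 [FAIL (|-1-1|=2 > 1)], height=2
  node 13: h_left=-1, h_right=2, diff=3 [FAIL (|-1-2|=3 > 1)], height=3
  node 40: h_left=3, h_right=-1, diff=4 [FAIL (|3--1|=4 > 1)], height=4
Node 17 violates the condition: |-1 - 1| = 2 > 1.
Result: Not balanced


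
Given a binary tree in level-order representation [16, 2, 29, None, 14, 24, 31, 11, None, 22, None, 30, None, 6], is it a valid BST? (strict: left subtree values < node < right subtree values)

Level-order array: [16, 2, 29, None, 14, 24, 31, 11, None, 22, None, 30, None, 6]
Validate using subtree bounds (lo, hi): at each node, require lo < value < hi,
then recurse left with hi=value and right with lo=value.
Preorder trace (stopping at first violation):
  at node 16 with bounds (-inf, +inf): OK
  at node 2 with bounds (-inf, 16): OK
  at node 14 with bounds (2, 16): OK
  at node 11 with bounds (2, 14): OK
  at node 6 with bounds (2, 11): OK
  at node 29 with bounds (16, +inf): OK
  at node 24 with bounds (16, 29): OK
  at node 22 with bounds (16, 24): OK
  at node 31 with bounds (29, +inf): OK
  at node 30 with bounds (29, 31): OK
No violation found at any node.
Result: Valid BST


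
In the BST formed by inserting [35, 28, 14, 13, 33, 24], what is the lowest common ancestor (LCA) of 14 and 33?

Tree insertion order: [35, 28, 14, 13, 33, 24]
Tree (level-order array): [35, 28, None, 14, 33, 13, 24]
In a BST, the LCA of p=14, q=33 is the first node v on the
root-to-leaf path with p <= v <= q (go left if both < v, right if both > v).
Walk from root:
  at 35: both 14 and 33 < 35, go left
  at 28: 14 <= 28 <= 33, this is the LCA
LCA = 28


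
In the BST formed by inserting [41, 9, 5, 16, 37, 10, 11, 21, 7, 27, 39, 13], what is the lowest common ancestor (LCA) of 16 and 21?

Tree insertion order: [41, 9, 5, 16, 37, 10, 11, 21, 7, 27, 39, 13]
Tree (level-order array): [41, 9, None, 5, 16, None, 7, 10, 37, None, None, None, 11, 21, 39, None, 13, None, 27]
In a BST, the LCA of p=16, q=21 is the first node v on the
root-to-leaf path with p <= v <= q (go left if both < v, right if both > v).
Walk from root:
  at 41: both 16 and 21 < 41, go left
  at 9: both 16 and 21 > 9, go right
  at 16: 16 <= 16 <= 21, this is the LCA
LCA = 16


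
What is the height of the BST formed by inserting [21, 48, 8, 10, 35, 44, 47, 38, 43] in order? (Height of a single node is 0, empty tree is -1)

Insertion order: [21, 48, 8, 10, 35, 44, 47, 38, 43]
Tree (level-order array): [21, 8, 48, None, 10, 35, None, None, None, None, 44, 38, 47, None, 43]
Compute height bottom-up (empty subtree = -1):
  height(10) = 1 + max(-1, -1) = 0
  height(8) = 1 + max(-1, 0) = 1
  height(43) = 1 + max(-1, -1) = 0
  height(38) = 1 + max(-1, 0) = 1
  height(47) = 1 + max(-1, -1) = 0
  height(44) = 1 + max(1, 0) = 2
  height(35) = 1 + max(-1, 2) = 3
  height(48) = 1 + max(3, -1) = 4
  height(21) = 1 + max(1, 4) = 5
Height = 5


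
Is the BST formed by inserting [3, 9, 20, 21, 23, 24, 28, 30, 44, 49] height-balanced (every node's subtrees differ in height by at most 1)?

Tree (level-order array): [3, None, 9, None, 20, None, 21, None, 23, None, 24, None, 28, None, 30, None, 44, None, 49]
Definition: a tree is height-balanced if, at every node, |h(left) - h(right)| <= 1 (empty subtree has height -1).
Bottom-up per-node check:
  node 49: h_left=-1, h_right=-1, diff=0 [OK], height=0
  node 44: h_left=-1, h_right=0, diff=1 [OK], height=1
  node 30: h_left=-1, h_right=1, diff=2 [FAIL (|-1-1|=2 > 1)], height=2
  node 28: h_left=-1, h_right=2, diff=3 [FAIL (|-1-2|=3 > 1)], height=3
  node 24: h_left=-1, h_right=3, diff=4 [FAIL (|-1-3|=4 > 1)], height=4
  node 23: h_left=-1, h_right=4, diff=5 [FAIL (|-1-4|=5 > 1)], height=5
  node 21: h_left=-1, h_right=5, diff=6 [FAIL (|-1-5|=6 > 1)], height=6
  node 20: h_left=-1, h_right=6, diff=7 [FAIL (|-1-6|=7 > 1)], height=7
  node 9: h_left=-1, h_right=7, diff=8 [FAIL (|-1-7|=8 > 1)], height=8
  node 3: h_left=-1, h_right=8, diff=9 [FAIL (|-1-8|=9 > 1)], height=9
Node 30 violates the condition: |-1 - 1| = 2 > 1.
Result: Not balanced


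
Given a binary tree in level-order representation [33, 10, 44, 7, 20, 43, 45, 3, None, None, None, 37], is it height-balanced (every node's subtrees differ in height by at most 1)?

Tree (level-order array): [33, 10, 44, 7, 20, 43, 45, 3, None, None, None, 37]
Definition: a tree is height-balanced if, at every node, |h(left) - h(right)| <= 1 (empty subtree has height -1).
Bottom-up per-node check:
  node 3: h_left=-1, h_right=-1, diff=0 [OK], height=0
  node 7: h_left=0, h_right=-1, diff=1 [OK], height=1
  node 20: h_left=-1, h_right=-1, diff=0 [OK], height=0
  node 10: h_left=1, h_right=0, diff=1 [OK], height=2
  node 37: h_left=-1, h_right=-1, diff=0 [OK], height=0
  node 43: h_left=0, h_right=-1, diff=1 [OK], height=1
  node 45: h_left=-1, h_right=-1, diff=0 [OK], height=0
  node 44: h_left=1, h_right=0, diff=1 [OK], height=2
  node 33: h_left=2, h_right=2, diff=0 [OK], height=3
All nodes satisfy the balance condition.
Result: Balanced


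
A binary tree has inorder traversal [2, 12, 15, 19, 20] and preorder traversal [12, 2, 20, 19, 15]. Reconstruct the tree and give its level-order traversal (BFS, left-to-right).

Inorder:  [2, 12, 15, 19, 20]
Preorder: [12, 2, 20, 19, 15]
Algorithm: preorder visits root first, so consume preorder in order;
for each root, split the current inorder slice at that value into
left-subtree inorder and right-subtree inorder, then recurse.
Recursive splits:
  root=12; inorder splits into left=[2], right=[15, 19, 20]
  root=2; inorder splits into left=[], right=[]
  root=20; inorder splits into left=[15, 19], right=[]
  root=19; inorder splits into left=[15], right=[]
  root=15; inorder splits into left=[], right=[]
Reconstructed level-order: [12, 2, 20, 19, 15]


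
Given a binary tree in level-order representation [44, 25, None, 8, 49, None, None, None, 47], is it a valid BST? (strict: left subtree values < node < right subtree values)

Level-order array: [44, 25, None, 8, 49, None, None, None, 47]
Validate using subtree bounds (lo, hi): at each node, require lo < value < hi,
then recurse left with hi=value and right with lo=value.
Preorder trace (stopping at first violation):
  at node 44 with bounds (-inf, +inf): OK
  at node 25 with bounds (-inf, 44): OK
  at node 8 with bounds (-inf, 25): OK
  at node 49 with bounds (25, 44): VIOLATION
Node 49 violates its bound: not (25 < 49 < 44).
Result: Not a valid BST


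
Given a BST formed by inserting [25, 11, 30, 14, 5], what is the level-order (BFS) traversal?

Tree insertion order: [25, 11, 30, 14, 5]
Tree (level-order array): [25, 11, 30, 5, 14]
BFS from the root, enqueuing left then right child of each popped node:
  queue [25] -> pop 25, enqueue [11, 30], visited so far: [25]
  queue [11, 30] -> pop 11, enqueue [5, 14], visited so far: [25, 11]
  queue [30, 5, 14] -> pop 30, enqueue [none], visited so far: [25, 11, 30]
  queue [5, 14] -> pop 5, enqueue [none], visited so far: [25, 11, 30, 5]
  queue [14] -> pop 14, enqueue [none], visited so far: [25, 11, 30, 5, 14]
Result: [25, 11, 30, 5, 14]


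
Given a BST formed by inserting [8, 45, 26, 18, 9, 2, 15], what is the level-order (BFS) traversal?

Tree insertion order: [8, 45, 26, 18, 9, 2, 15]
Tree (level-order array): [8, 2, 45, None, None, 26, None, 18, None, 9, None, None, 15]
BFS from the root, enqueuing left then right child of each popped node:
  queue [8] -> pop 8, enqueue [2, 45], visited so far: [8]
  queue [2, 45] -> pop 2, enqueue [none], visited so far: [8, 2]
  queue [45] -> pop 45, enqueue [26], visited so far: [8, 2, 45]
  queue [26] -> pop 26, enqueue [18], visited so far: [8, 2, 45, 26]
  queue [18] -> pop 18, enqueue [9], visited so far: [8, 2, 45, 26, 18]
  queue [9] -> pop 9, enqueue [15], visited so far: [8, 2, 45, 26, 18, 9]
  queue [15] -> pop 15, enqueue [none], visited so far: [8, 2, 45, 26, 18, 9, 15]
Result: [8, 2, 45, 26, 18, 9, 15]


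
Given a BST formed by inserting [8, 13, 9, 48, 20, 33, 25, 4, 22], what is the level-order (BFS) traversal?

Tree insertion order: [8, 13, 9, 48, 20, 33, 25, 4, 22]
Tree (level-order array): [8, 4, 13, None, None, 9, 48, None, None, 20, None, None, 33, 25, None, 22]
BFS from the root, enqueuing left then right child of each popped node:
  queue [8] -> pop 8, enqueue [4, 13], visited so far: [8]
  queue [4, 13] -> pop 4, enqueue [none], visited so far: [8, 4]
  queue [13] -> pop 13, enqueue [9, 48], visited so far: [8, 4, 13]
  queue [9, 48] -> pop 9, enqueue [none], visited so far: [8, 4, 13, 9]
  queue [48] -> pop 48, enqueue [20], visited so far: [8, 4, 13, 9, 48]
  queue [20] -> pop 20, enqueue [33], visited so far: [8, 4, 13, 9, 48, 20]
  queue [33] -> pop 33, enqueue [25], visited so far: [8, 4, 13, 9, 48, 20, 33]
  queue [25] -> pop 25, enqueue [22], visited so far: [8, 4, 13, 9, 48, 20, 33, 25]
  queue [22] -> pop 22, enqueue [none], visited so far: [8, 4, 13, 9, 48, 20, 33, 25, 22]
Result: [8, 4, 13, 9, 48, 20, 33, 25, 22]


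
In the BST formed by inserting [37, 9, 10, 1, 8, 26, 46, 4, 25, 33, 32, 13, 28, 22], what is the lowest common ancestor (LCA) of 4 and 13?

Tree insertion order: [37, 9, 10, 1, 8, 26, 46, 4, 25, 33, 32, 13, 28, 22]
Tree (level-order array): [37, 9, 46, 1, 10, None, None, None, 8, None, 26, 4, None, 25, 33, None, None, 13, None, 32, None, None, 22, 28]
In a BST, the LCA of p=4, q=13 is the first node v on the
root-to-leaf path with p <= v <= q (go left if both < v, right if both > v).
Walk from root:
  at 37: both 4 and 13 < 37, go left
  at 9: 4 <= 9 <= 13, this is the LCA
LCA = 9


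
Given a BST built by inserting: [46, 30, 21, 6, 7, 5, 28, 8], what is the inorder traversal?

Tree insertion order: [46, 30, 21, 6, 7, 5, 28, 8]
Tree (level-order array): [46, 30, None, 21, None, 6, 28, 5, 7, None, None, None, None, None, 8]
Inorder traversal: [5, 6, 7, 8, 21, 28, 30, 46]


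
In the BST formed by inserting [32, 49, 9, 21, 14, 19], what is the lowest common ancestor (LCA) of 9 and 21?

Tree insertion order: [32, 49, 9, 21, 14, 19]
Tree (level-order array): [32, 9, 49, None, 21, None, None, 14, None, None, 19]
In a BST, the LCA of p=9, q=21 is the first node v on the
root-to-leaf path with p <= v <= q (go left if both < v, right if both > v).
Walk from root:
  at 32: both 9 and 21 < 32, go left
  at 9: 9 <= 9 <= 21, this is the LCA
LCA = 9


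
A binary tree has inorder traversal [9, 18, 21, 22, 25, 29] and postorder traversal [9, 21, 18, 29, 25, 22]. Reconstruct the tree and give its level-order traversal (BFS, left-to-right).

Inorder:   [9, 18, 21, 22, 25, 29]
Postorder: [9, 21, 18, 29, 25, 22]
Algorithm: postorder visits root last, so walk postorder right-to-left;
each value is the root of the current inorder slice — split it at that
value, recurse on the right subtree first, then the left.
Recursive splits:
  root=22; inorder splits into left=[9, 18, 21], right=[25, 29]
  root=25; inorder splits into left=[], right=[29]
  root=29; inorder splits into left=[], right=[]
  root=18; inorder splits into left=[9], right=[21]
  root=21; inorder splits into left=[], right=[]
  root=9; inorder splits into left=[], right=[]
Reconstructed level-order: [22, 18, 25, 9, 21, 29]


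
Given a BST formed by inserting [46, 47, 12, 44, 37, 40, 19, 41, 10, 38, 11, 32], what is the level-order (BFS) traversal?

Tree insertion order: [46, 47, 12, 44, 37, 40, 19, 41, 10, 38, 11, 32]
Tree (level-order array): [46, 12, 47, 10, 44, None, None, None, 11, 37, None, None, None, 19, 40, None, 32, 38, 41]
BFS from the root, enqueuing left then right child of each popped node:
  queue [46] -> pop 46, enqueue [12, 47], visited so far: [46]
  queue [12, 47] -> pop 12, enqueue [10, 44], visited so far: [46, 12]
  queue [47, 10, 44] -> pop 47, enqueue [none], visited so far: [46, 12, 47]
  queue [10, 44] -> pop 10, enqueue [11], visited so far: [46, 12, 47, 10]
  queue [44, 11] -> pop 44, enqueue [37], visited so far: [46, 12, 47, 10, 44]
  queue [11, 37] -> pop 11, enqueue [none], visited so far: [46, 12, 47, 10, 44, 11]
  queue [37] -> pop 37, enqueue [19, 40], visited so far: [46, 12, 47, 10, 44, 11, 37]
  queue [19, 40] -> pop 19, enqueue [32], visited so far: [46, 12, 47, 10, 44, 11, 37, 19]
  queue [40, 32] -> pop 40, enqueue [38, 41], visited so far: [46, 12, 47, 10, 44, 11, 37, 19, 40]
  queue [32, 38, 41] -> pop 32, enqueue [none], visited so far: [46, 12, 47, 10, 44, 11, 37, 19, 40, 32]
  queue [38, 41] -> pop 38, enqueue [none], visited so far: [46, 12, 47, 10, 44, 11, 37, 19, 40, 32, 38]
  queue [41] -> pop 41, enqueue [none], visited so far: [46, 12, 47, 10, 44, 11, 37, 19, 40, 32, 38, 41]
Result: [46, 12, 47, 10, 44, 11, 37, 19, 40, 32, 38, 41]


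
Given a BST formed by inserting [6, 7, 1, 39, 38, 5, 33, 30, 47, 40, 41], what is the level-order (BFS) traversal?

Tree insertion order: [6, 7, 1, 39, 38, 5, 33, 30, 47, 40, 41]
Tree (level-order array): [6, 1, 7, None, 5, None, 39, None, None, 38, 47, 33, None, 40, None, 30, None, None, 41]
BFS from the root, enqueuing left then right child of each popped node:
  queue [6] -> pop 6, enqueue [1, 7], visited so far: [6]
  queue [1, 7] -> pop 1, enqueue [5], visited so far: [6, 1]
  queue [7, 5] -> pop 7, enqueue [39], visited so far: [6, 1, 7]
  queue [5, 39] -> pop 5, enqueue [none], visited so far: [6, 1, 7, 5]
  queue [39] -> pop 39, enqueue [38, 47], visited so far: [6, 1, 7, 5, 39]
  queue [38, 47] -> pop 38, enqueue [33], visited so far: [6, 1, 7, 5, 39, 38]
  queue [47, 33] -> pop 47, enqueue [40], visited so far: [6, 1, 7, 5, 39, 38, 47]
  queue [33, 40] -> pop 33, enqueue [30], visited so far: [6, 1, 7, 5, 39, 38, 47, 33]
  queue [40, 30] -> pop 40, enqueue [41], visited so far: [6, 1, 7, 5, 39, 38, 47, 33, 40]
  queue [30, 41] -> pop 30, enqueue [none], visited so far: [6, 1, 7, 5, 39, 38, 47, 33, 40, 30]
  queue [41] -> pop 41, enqueue [none], visited so far: [6, 1, 7, 5, 39, 38, 47, 33, 40, 30, 41]
Result: [6, 1, 7, 5, 39, 38, 47, 33, 40, 30, 41]


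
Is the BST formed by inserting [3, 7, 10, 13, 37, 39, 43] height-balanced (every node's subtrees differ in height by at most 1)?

Tree (level-order array): [3, None, 7, None, 10, None, 13, None, 37, None, 39, None, 43]
Definition: a tree is height-balanced if, at every node, |h(left) - h(right)| <= 1 (empty subtree has height -1).
Bottom-up per-node check:
  node 43: h_left=-1, h_right=-1, diff=0 [OK], height=0
  node 39: h_left=-1, h_right=0, diff=1 [OK], height=1
  node 37: h_left=-1, h_right=1, diff=2 [FAIL (|-1-1|=2 > 1)], height=2
  node 13: h_left=-1, h_right=2, diff=3 [FAIL (|-1-2|=3 > 1)], height=3
  node 10: h_left=-1, h_right=3, diff=4 [FAIL (|-1-3|=4 > 1)], height=4
  node 7: h_left=-1, h_right=4, diff=5 [FAIL (|-1-4|=5 > 1)], height=5
  node 3: h_left=-1, h_right=5, diff=6 [FAIL (|-1-5|=6 > 1)], height=6
Node 37 violates the condition: |-1 - 1| = 2 > 1.
Result: Not balanced


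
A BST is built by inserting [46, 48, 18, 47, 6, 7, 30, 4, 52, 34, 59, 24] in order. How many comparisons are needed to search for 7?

Search path for 7: 46 -> 18 -> 6 -> 7
Found: True
Comparisons: 4


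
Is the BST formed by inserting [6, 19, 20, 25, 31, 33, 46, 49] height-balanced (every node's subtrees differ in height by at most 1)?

Tree (level-order array): [6, None, 19, None, 20, None, 25, None, 31, None, 33, None, 46, None, 49]
Definition: a tree is height-balanced if, at every node, |h(left) - h(right)| <= 1 (empty subtree has height -1).
Bottom-up per-node check:
  node 49: h_left=-1, h_right=-1, diff=0 [OK], height=0
  node 46: h_left=-1, h_right=0, diff=1 [OK], height=1
  node 33: h_left=-1, h_right=1, diff=2 [FAIL (|-1-1|=2 > 1)], height=2
  node 31: h_left=-1, h_right=2, diff=3 [FAIL (|-1-2|=3 > 1)], height=3
  node 25: h_left=-1, h_right=3, diff=4 [FAIL (|-1-3|=4 > 1)], height=4
  node 20: h_left=-1, h_right=4, diff=5 [FAIL (|-1-4|=5 > 1)], height=5
  node 19: h_left=-1, h_right=5, diff=6 [FAIL (|-1-5|=6 > 1)], height=6
  node 6: h_left=-1, h_right=6, diff=7 [FAIL (|-1-6|=7 > 1)], height=7
Node 33 violates the condition: |-1 - 1| = 2 > 1.
Result: Not balanced


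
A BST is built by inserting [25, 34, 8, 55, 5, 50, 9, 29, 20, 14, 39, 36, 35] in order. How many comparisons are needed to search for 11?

Search path for 11: 25 -> 8 -> 9 -> 20 -> 14
Found: False
Comparisons: 5


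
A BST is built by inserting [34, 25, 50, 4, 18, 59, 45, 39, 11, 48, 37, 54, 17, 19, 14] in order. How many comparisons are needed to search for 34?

Search path for 34: 34
Found: True
Comparisons: 1


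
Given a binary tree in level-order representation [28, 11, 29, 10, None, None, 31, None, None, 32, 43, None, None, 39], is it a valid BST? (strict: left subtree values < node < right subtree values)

Level-order array: [28, 11, 29, 10, None, None, 31, None, None, 32, 43, None, None, 39]
Validate using subtree bounds (lo, hi): at each node, require lo < value < hi,
then recurse left with hi=value and right with lo=value.
Preorder trace (stopping at first violation):
  at node 28 with bounds (-inf, +inf): OK
  at node 11 with bounds (-inf, 28): OK
  at node 10 with bounds (-inf, 11): OK
  at node 29 with bounds (28, +inf): OK
  at node 31 with bounds (29, +inf): OK
  at node 32 with bounds (29, 31): VIOLATION
Node 32 violates its bound: not (29 < 32 < 31).
Result: Not a valid BST


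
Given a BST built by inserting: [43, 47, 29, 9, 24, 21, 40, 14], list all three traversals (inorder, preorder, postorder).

Tree insertion order: [43, 47, 29, 9, 24, 21, 40, 14]
Tree (level-order array): [43, 29, 47, 9, 40, None, None, None, 24, None, None, 21, None, 14]
Inorder (L, root, R): [9, 14, 21, 24, 29, 40, 43, 47]
Preorder (root, L, R): [43, 29, 9, 24, 21, 14, 40, 47]
Postorder (L, R, root): [14, 21, 24, 9, 40, 29, 47, 43]


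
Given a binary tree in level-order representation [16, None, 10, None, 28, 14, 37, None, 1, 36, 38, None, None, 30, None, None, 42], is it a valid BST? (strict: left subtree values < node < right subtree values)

Level-order array: [16, None, 10, None, 28, 14, 37, None, 1, 36, 38, None, None, 30, None, None, 42]
Validate using subtree bounds (lo, hi): at each node, require lo < value < hi,
then recurse left with hi=value and right with lo=value.
Preorder trace (stopping at first violation):
  at node 16 with bounds (-inf, +inf): OK
  at node 10 with bounds (16, +inf): VIOLATION
Node 10 violates its bound: not (16 < 10 < +inf).
Result: Not a valid BST


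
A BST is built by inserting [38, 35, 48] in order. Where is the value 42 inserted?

Starting tree (level order): [38, 35, 48]
Insertion path: 38 -> 48
Result: insert 42 as left child of 48
Final tree (level order): [38, 35, 48, None, None, 42]


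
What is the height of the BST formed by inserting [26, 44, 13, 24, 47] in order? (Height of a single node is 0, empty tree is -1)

Insertion order: [26, 44, 13, 24, 47]
Tree (level-order array): [26, 13, 44, None, 24, None, 47]
Compute height bottom-up (empty subtree = -1):
  height(24) = 1 + max(-1, -1) = 0
  height(13) = 1 + max(-1, 0) = 1
  height(47) = 1 + max(-1, -1) = 0
  height(44) = 1 + max(-1, 0) = 1
  height(26) = 1 + max(1, 1) = 2
Height = 2


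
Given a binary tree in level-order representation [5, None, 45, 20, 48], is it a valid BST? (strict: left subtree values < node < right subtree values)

Level-order array: [5, None, 45, 20, 48]
Validate using subtree bounds (lo, hi): at each node, require lo < value < hi,
then recurse left with hi=value and right with lo=value.
Preorder trace (stopping at first violation):
  at node 5 with bounds (-inf, +inf): OK
  at node 45 with bounds (5, +inf): OK
  at node 20 with bounds (5, 45): OK
  at node 48 with bounds (45, +inf): OK
No violation found at any node.
Result: Valid BST


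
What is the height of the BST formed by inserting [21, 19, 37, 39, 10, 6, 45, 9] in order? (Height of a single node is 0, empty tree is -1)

Insertion order: [21, 19, 37, 39, 10, 6, 45, 9]
Tree (level-order array): [21, 19, 37, 10, None, None, 39, 6, None, None, 45, None, 9]
Compute height bottom-up (empty subtree = -1):
  height(9) = 1 + max(-1, -1) = 0
  height(6) = 1 + max(-1, 0) = 1
  height(10) = 1 + max(1, -1) = 2
  height(19) = 1 + max(2, -1) = 3
  height(45) = 1 + max(-1, -1) = 0
  height(39) = 1 + max(-1, 0) = 1
  height(37) = 1 + max(-1, 1) = 2
  height(21) = 1 + max(3, 2) = 4
Height = 4


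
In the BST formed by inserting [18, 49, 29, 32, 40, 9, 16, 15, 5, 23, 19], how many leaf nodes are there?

Tree built from: [18, 49, 29, 32, 40, 9, 16, 15, 5, 23, 19]
Tree (level-order array): [18, 9, 49, 5, 16, 29, None, None, None, 15, None, 23, 32, None, None, 19, None, None, 40]
Rule: A leaf has 0 children.
Per-node child counts:
  node 18: 2 child(ren)
  node 9: 2 child(ren)
  node 5: 0 child(ren)
  node 16: 1 child(ren)
  node 15: 0 child(ren)
  node 49: 1 child(ren)
  node 29: 2 child(ren)
  node 23: 1 child(ren)
  node 19: 0 child(ren)
  node 32: 1 child(ren)
  node 40: 0 child(ren)
Matching nodes: [5, 15, 19, 40]
Count of leaf nodes: 4


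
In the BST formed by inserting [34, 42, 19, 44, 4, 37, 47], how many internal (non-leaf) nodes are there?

Tree built from: [34, 42, 19, 44, 4, 37, 47]
Tree (level-order array): [34, 19, 42, 4, None, 37, 44, None, None, None, None, None, 47]
Rule: An internal node has at least one child.
Per-node child counts:
  node 34: 2 child(ren)
  node 19: 1 child(ren)
  node 4: 0 child(ren)
  node 42: 2 child(ren)
  node 37: 0 child(ren)
  node 44: 1 child(ren)
  node 47: 0 child(ren)
Matching nodes: [34, 19, 42, 44]
Count of internal (non-leaf) nodes: 4


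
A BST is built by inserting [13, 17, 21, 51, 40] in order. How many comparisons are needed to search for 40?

Search path for 40: 13 -> 17 -> 21 -> 51 -> 40
Found: True
Comparisons: 5


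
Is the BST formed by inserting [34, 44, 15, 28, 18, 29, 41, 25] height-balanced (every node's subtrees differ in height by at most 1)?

Tree (level-order array): [34, 15, 44, None, 28, 41, None, 18, 29, None, None, None, 25]
Definition: a tree is height-balanced if, at every node, |h(left) - h(right)| <= 1 (empty subtree has height -1).
Bottom-up per-node check:
  node 25: h_left=-1, h_right=-1, diff=0 [OK], height=0
  node 18: h_left=-1, h_right=0, diff=1 [OK], height=1
  node 29: h_left=-1, h_right=-1, diff=0 [OK], height=0
  node 28: h_left=1, h_right=0, diff=1 [OK], height=2
  node 15: h_left=-1, h_right=2, diff=3 [FAIL (|-1-2|=3 > 1)], height=3
  node 41: h_left=-1, h_right=-1, diff=0 [OK], height=0
  node 44: h_left=0, h_right=-1, diff=1 [OK], height=1
  node 34: h_left=3, h_right=1, diff=2 [FAIL (|3-1|=2 > 1)], height=4
Node 15 violates the condition: |-1 - 2| = 3 > 1.
Result: Not balanced


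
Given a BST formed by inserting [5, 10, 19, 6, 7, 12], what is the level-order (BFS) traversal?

Tree insertion order: [5, 10, 19, 6, 7, 12]
Tree (level-order array): [5, None, 10, 6, 19, None, 7, 12]
BFS from the root, enqueuing left then right child of each popped node:
  queue [5] -> pop 5, enqueue [10], visited so far: [5]
  queue [10] -> pop 10, enqueue [6, 19], visited so far: [5, 10]
  queue [6, 19] -> pop 6, enqueue [7], visited so far: [5, 10, 6]
  queue [19, 7] -> pop 19, enqueue [12], visited so far: [5, 10, 6, 19]
  queue [7, 12] -> pop 7, enqueue [none], visited so far: [5, 10, 6, 19, 7]
  queue [12] -> pop 12, enqueue [none], visited so far: [5, 10, 6, 19, 7, 12]
Result: [5, 10, 6, 19, 7, 12]


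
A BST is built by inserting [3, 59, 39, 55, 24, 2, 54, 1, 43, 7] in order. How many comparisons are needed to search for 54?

Search path for 54: 3 -> 59 -> 39 -> 55 -> 54
Found: True
Comparisons: 5


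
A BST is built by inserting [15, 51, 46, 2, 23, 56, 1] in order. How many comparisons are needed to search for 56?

Search path for 56: 15 -> 51 -> 56
Found: True
Comparisons: 3


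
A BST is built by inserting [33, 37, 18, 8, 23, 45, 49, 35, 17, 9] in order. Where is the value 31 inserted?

Starting tree (level order): [33, 18, 37, 8, 23, 35, 45, None, 17, None, None, None, None, None, 49, 9]
Insertion path: 33 -> 18 -> 23
Result: insert 31 as right child of 23
Final tree (level order): [33, 18, 37, 8, 23, 35, 45, None, 17, None, 31, None, None, None, 49, 9]


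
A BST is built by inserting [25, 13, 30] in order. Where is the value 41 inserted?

Starting tree (level order): [25, 13, 30]
Insertion path: 25 -> 30
Result: insert 41 as right child of 30
Final tree (level order): [25, 13, 30, None, None, None, 41]


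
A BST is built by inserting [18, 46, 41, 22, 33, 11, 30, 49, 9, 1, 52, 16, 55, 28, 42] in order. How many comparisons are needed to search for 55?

Search path for 55: 18 -> 46 -> 49 -> 52 -> 55
Found: True
Comparisons: 5


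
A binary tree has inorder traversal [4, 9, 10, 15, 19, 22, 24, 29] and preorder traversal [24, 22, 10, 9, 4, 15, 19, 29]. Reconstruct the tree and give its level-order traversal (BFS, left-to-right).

Inorder:  [4, 9, 10, 15, 19, 22, 24, 29]
Preorder: [24, 22, 10, 9, 4, 15, 19, 29]
Algorithm: preorder visits root first, so consume preorder in order;
for each root, split the current inorder slice at that value into
left-subtree inorder and right-subtree inorder, then recurse.
Recursive splits:
  root=24; inorder splits into left=[4, 9, 10, 15, 19, 22], right=[29]
  root=22; inorder splits into left=[4, 9, 10, 15, 19], right=[]
  root=10; inorder splits into left=[4, 9], right=[15, 19]
  root=9; inorder splits into left=[4], right=[]
  root=4; inorder splits into left=[], right=[]
  root=15; inorder splits into left=[], right=[19]
  root=19; inorder splits into left=[], right=[]
  root=29; inorder splits into left=[], right=[]
Reconstructed level-order: [24, 22, 29, 10, 9, 15, 4, 19]


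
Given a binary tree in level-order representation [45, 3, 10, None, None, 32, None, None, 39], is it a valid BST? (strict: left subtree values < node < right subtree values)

Level-order array: [45, 3, 10, None, None, 32, None, None, 39]
Validate using subtree bounds (lo, hi): at each node, require lo < value < hi,
then recurse left with hi=value and right with lo=value.
Preorder trace (stopping at first violation):
  at node 45 with bounds (-inf, +inf): OK
  at node 3 with bounds (-inf, 45): OK
  at node 10 with bounds (45, +inf): VIOLATION
Node 10 violates its bound: not (45 < 10 < +inf).
Result: Not a valid BST


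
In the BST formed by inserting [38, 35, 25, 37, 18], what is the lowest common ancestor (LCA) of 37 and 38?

Tree insertion order: [38, 35, 25, 37, 18]
Tree (level-order array): [38, 35, None, 25, 37, 18]
In a BST, the LCA of p=37, q=38 is the first node v on the
root-to-leaf path with p <= v <= q (go left if both < v, right if both > v).
Walk from root:
  at 38: 37 <= 38 <= 38, this is the LCA
LCA = 38


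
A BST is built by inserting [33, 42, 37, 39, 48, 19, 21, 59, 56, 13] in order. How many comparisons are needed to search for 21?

Search path for 21: 33 -> 19 -> 21
Found: True
Comparisons: 3


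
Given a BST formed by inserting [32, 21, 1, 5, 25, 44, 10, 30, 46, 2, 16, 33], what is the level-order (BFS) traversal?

Tree insertion order: [32, 21, 1, 5, 25, 44, 10, 30, 46, 2, 16, 33]
Tree (level-order array): [32, 21, 44, 1, 25, 33, 46, None, 5, None, 30, None, None, None, None, 2, 10, None, None, None, None, None, 16]
BFS from the root, enqueuing left then right child of each popped node:
  queue [32] -> pop 32, enqueue [21, 44], visited so far: [32]
  queue [21, 44] -> pop 21, enqueue [1, 25], visited so far: [32, 21]
  queue [44, 1, 25] -> pop 44, enqueue [33, 46], visited so far: [32, 21, 44]
  queue [1, 25, 33, 46] -> pop 1, enqueue [5], visited so far: [32, 21, 44, 1]
  queue [25, 33, 46, 5] -> pop 25, enqueue [30], visited so far: [32, 21, 44, 1, 25]
  queue [33, 46, 5, 30] -> pop 33, enqueue [none], visited so far: [32, 21, 44, 1, 25, 33]
  queue [46, 5, 30] -> pop 46, enqueue [none], visited so far: [32, 21, 44, 1, 25, 33, 46]
  queue [5, 30] -> pop 5, enqueue [2, 10], visited so far: [32, 21, 44, 1, 25, 33, 46, 5]
  queue [30, 2, 10] -> pop 30, enqueue [none], visited so far: [32, 21, 44, 1, 25, 33, 46, 5, 30]
  queue [2, 10] -> pop 2, enqueue [none], visited so far: [32, 21, 44, 1, 25, 33, 46, 5, 30, 2]
  queue [10] -> pop 10, enqueue [16], visited so far: [32, 21, 44, 1, 25, 33, 46, 5, 30, 2, 10]
  queue [16] -> pop 16, enqueue [none], visited so far: [32, 21, 44, 1, 25, 33, 46, 5, 30, 2, 10, 16]
Result: [32, 21, 44, 1, 25, 33, 46, 5, 30, 2, 10, 16]


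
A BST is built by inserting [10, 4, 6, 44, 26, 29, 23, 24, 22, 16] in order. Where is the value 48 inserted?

Starting tree (level order): [10, 4, 44, None, 6, 26, None, None, None, 23, 29, 22, 24, None, None, 16]
Insertion path: 10 -> 44
Result: insert 48 as right child of 44
Final tree (level order): [10, 4, 44, None, 6, 26, 48, None, None, 23, 29, None, None, 22, 24, None, None, 16]


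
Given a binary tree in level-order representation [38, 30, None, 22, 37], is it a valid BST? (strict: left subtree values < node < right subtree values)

Level-order array: [38, 30, None, 22, 37]
Validate using subtree bounds (lo, hi): at each node, require lo < value < hi,
then recurse left with hi=value and right with lo=value.
Preorder trace (stopping at first violation):
  at node 38 with bounds (-inf, +inf): OK
  at node 30 with bounds (-inf, 38): OK
  at node 22 with bounds (-inf, 30): OK
  at node 37 with bounds (30, 38): OK
No violation found at any node.
Result: Valid BST


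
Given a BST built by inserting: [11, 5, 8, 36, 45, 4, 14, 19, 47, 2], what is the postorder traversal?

Tree insertion order: [11, 5, 8, 36, 45, 4, 14, 19, 47, 2]
Tree (level-order array): [11, 5, 36, 4, 8, 14, 45, 2, None, None, None, None, 19, None, 47]
Postorder traversal: [2, 4, 8, 5, 19, 14, 47, 45, 36, 11]


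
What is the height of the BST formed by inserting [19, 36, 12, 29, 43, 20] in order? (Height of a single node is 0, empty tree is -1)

Insertion order: [19, 36, 12, 29, 43, 20]
Tree (level-order array): [19, 12, 36, None, None, 29, 43, 20]
Compute height bottom-up (empty subtree = -1):
  height(12) = 1 + max(-1, -1) = 0
  height(20) = 1 + max(-1, -1) = 0
  height(29) = 1 + max(0, -1) = 1
  height(43) = 1 + max(-1, -1) = 0
  height(36) = 1 + max(1, 0) = 2
  height(19) = 1 + max(0, 2) = 3
Height = 3


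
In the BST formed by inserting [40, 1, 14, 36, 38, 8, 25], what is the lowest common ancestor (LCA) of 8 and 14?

Tree insertion order: [40, 1, 14, 36, 38, 8, 25]
Tree (level-order array): [40, 1, None, None, 14, 8, 36, None, None, 25, 38]
In a BST, the LCA of p=8, q=14 is the first node v on the
root-to-leaf path with p <= v <= q (go left if both < v, right if both > v).
Walk from root:
  at 40: both 8 and 14 < 40, go left
  at 1: both 8 and 14 > 1, go right
  at 14: 8 <= 14 <= 14, this is the LCA
LCA = 14


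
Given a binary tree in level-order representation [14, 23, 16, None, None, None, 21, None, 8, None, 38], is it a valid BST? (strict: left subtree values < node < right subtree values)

Level-order array: [14, 23, 16, None, None, None, 21, None, 8, None, 38]
Validate using subtree bounds (lo, hi): at each node, require lo < value < hi,
then recurse left with hi=value and right with lo=value.
Preorder trace (stopping at first violation):
  at node 14 with bounds (-inf, +inf): OK
  at node 23 with bounds (-inf, 14): VIOLATION
Node 23 violates its bound: not (-inf < 23 < 14).
Result: Not a valid BST


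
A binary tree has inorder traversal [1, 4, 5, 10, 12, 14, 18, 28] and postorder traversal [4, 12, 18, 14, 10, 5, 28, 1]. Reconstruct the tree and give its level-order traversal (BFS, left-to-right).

Inorder:   [1, 4, 5, 10, 12, 14, 18, 28]
Postorder: [4, 12, 18, 14, 10, 5, 28, 1]
Algorithm: postorder visits root last, so walk postorder right-to-left;
each value is the root of the current inorder slice — split it at that
value, recurse on the right subtree first, then the left.
Recursive splits:
  root=1; inorder splits into left=[], right=[4, 5, 10, 12, 14, 18, 28]
  root=28; inorder splits into left=[4, 5, 10, 12, 14, 18], right=[]
  root=5; inorder splits into left=[4], right=[10, 12, 14, 18]
  root=10; inorder splits into left=[], right=[12, 14, 18]
  root=14; inorder splits into left=[12], right=[18]
  root=18; inorder splits into left=[], right=[]
  root=12; inorder splits into left=[], right=[]
  root=4; inorder splits into left=[], right=[]
Reconstructed level-order: [1, 28, 5, 4, 10, 14, 12, 18]


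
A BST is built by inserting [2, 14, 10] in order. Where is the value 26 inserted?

Starting tree (level order): [2, None, 14, 10]
Insertion path: 2 -> 14
Result: insert 26 as right child of 14
Final tree (level order): [2, None, 14, 10, 26]


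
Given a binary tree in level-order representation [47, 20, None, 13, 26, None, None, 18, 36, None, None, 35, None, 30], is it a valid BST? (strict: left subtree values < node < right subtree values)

Level-order array: [47, 20, None, 13, 26, None, None, 18, 36, None, None, 35, None, 30]
Validate using subtree bounds (lo, hi): at each node, require lo < value < hi,
then recurse left with hi=value and right with lo=value.
Preorder trace (stopping at first violation):
  at node 47 with bounds (-inf, +inf): OK
  at node 20 with bounds (-inf, 47): OK
  at node 13 with bounds (-inf, 20): OK
  at node 26 with bounds (20, 47): OK
  at node 18 with bounds (20, 26): VIOLATION
Node 18 violates its bound: not (20 < 18 < 26).
Result: Not a valid BST


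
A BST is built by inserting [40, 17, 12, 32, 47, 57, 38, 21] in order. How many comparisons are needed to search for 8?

Search path for 8: 40 -> 17 -> 12
Found: False
Comparisons: 3


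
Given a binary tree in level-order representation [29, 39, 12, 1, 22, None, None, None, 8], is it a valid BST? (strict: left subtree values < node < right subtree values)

Level-order array: [29, 39, 12, 1, 22, None, None, None, 8]
Validate using subtree bounds (lo, hi): at each node, require lo < value < hi,
then recurse left with hi=value and right with lo=value.
Preorder trace (stopping at first violation):
  at node 29 with bounds (-inf, +inf): OK
  at node 39 with bounds (-inf, 29): VIOLATION
Node 39 violates its bound: not (-inf < 39 < 29).
Result: Not a valid BST


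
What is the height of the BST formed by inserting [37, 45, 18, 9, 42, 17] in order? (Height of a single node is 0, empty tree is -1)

Insertion order: [37, 45, 18, 9, 42, 17]
Tree (level-order array): [37, 18, 45, 9, None, 42, None, None, 17]
Compute height bottom-up (empty subtree = -1):
  height(17) = 1 + max(-1, -1) = 0
  height(9) = 1 + max(-1, 0) = 1
  height(18) = 1 + max(1, -1) = 2
  height(42) = 1 + max(-1, -1) = 0
  height(45) = 1 + max(0, -1) = 1
  height(37) = 1 + max(2, 1) = 3
Height = 3


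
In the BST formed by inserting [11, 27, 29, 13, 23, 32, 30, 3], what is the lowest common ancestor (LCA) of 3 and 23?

Tree insertion order: [11, 27, 29, 13, 23, 32, 30, 3]
Tree (level-order array): [11, 3, 27, None, None, 13, 29, None, 23, None, 32, None, None, 30]
In a BST, the LCA of p=3, q=23 is the first node v on the
root-to-leaf path with p <= v <= q (go left if both < v, right if both > v).
Walk from root:
  at 11: 3 <= 11 <= 23, this is the LCA
LCA = 11


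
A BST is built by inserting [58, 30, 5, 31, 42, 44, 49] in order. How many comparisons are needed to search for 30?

Search path for 30: 58 -> 30
Found: True
Comparisons: 2


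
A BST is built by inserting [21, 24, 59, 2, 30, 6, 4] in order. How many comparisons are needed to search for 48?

Search path for 48: 21 -> 24 -> 59 -> 30
Found: False
Comparisons: 4


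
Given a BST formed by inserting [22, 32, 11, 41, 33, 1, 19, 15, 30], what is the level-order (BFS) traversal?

Tree insertion order: [22, 32, 11, 41, 33, 1, 19, 15, 30]
Tree (level-order array): [22, 11, 32, 1, 19, 30, 41, None, None, 15, None, None, None, 33]
BFS from the root, enqueuing left then right child of each popped node:
  queue [22] -> pop 22, enqueue [11, 32], visited so far: [22]
  queue [11, 32] -> pop 11, enqueue [1, 19], visited so far: [22, 11]
  queue [32, 1, 19] -> pop 32, enqueue [30, 41], visited so far: [22, 11, 32]
  queue [1, 19, 30, 41] -> pop 1, enqueue [none], visited so far: [22, 11, 32, 1]
  queue [19, 30, 41] -> pop 19, enqueue [15], visited so far: [22, 11, 32, 1, 19]
  queue [30, 41, 15] -> pop 30, enqueue [none], visited so far: [22, 11, 32, 1, 19, 30]
  queue [41, 15] -> pop 41, enqueue [33], visited so far: [22, 11, 32, 1, 19, 30, 41]
  queue [15, 33] -> pop 15, enqueue [none], visited so far: [22, 11, 32, 1, 19, 30, 41, 15]
  queue [33] -> pop 33, enqueue [none], visited so far: [22, 11, 32, 1, 19, 30, 41, 15, 33]
Result: [22, 11, 32, 1, 19, 30, 41, 15, 33]


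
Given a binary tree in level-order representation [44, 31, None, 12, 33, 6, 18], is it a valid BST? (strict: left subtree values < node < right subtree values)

Level-order array: [44, 31, None, 12, 33, 6, 18]
Validate using subtree bounds (lo, hi): at each node, require lo < value < hi,
then recurse left with hi=value and right with lo=value.
Preorder trace (stopping at first violation):
  at node 44 with bounds (-inf, +inf): OK
  at node 31 with bounds (-inf, 44): OK
  at node 12 with bounds (-inf, 31): OK
  at node 6 with bounds (-inf, 12): OK
  at node 18 with bounds (12, 31): OK
  at node 33 with bounds (31, 44): OK
No violation found at any node.
Result: Valid BST
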